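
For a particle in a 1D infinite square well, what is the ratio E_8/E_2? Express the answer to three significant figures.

16.0

E_n ∝ n², so E_8/E_2 = 8²/2² = 64/4 = 16.0.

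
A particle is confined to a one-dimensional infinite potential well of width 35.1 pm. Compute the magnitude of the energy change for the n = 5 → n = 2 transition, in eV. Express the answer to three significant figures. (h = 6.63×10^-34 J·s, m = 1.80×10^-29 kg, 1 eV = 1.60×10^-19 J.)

E_1 = h²/(8mL²) = 2.478×10^-18 J.
|ΔE| = |5² − 2²|·E_1 = 21·2.478×10^-18 J = 5.204×10^-17 J = 325 eV.

|ΔE| = 325 eV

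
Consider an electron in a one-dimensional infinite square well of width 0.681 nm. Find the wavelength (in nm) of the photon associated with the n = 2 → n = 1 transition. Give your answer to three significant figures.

E_1 = h²/(8m_eL²) = 1.299×10^-19 J, so ΔE = (2² − 1²)E_1 = 3.897×10^-19 J.
λ = hc/ΔE = (6.626×10^-34·2.998×10^8)/3.897×10^-19 = 5.10×10^-7 m = 510 nm.

λ = 510 nm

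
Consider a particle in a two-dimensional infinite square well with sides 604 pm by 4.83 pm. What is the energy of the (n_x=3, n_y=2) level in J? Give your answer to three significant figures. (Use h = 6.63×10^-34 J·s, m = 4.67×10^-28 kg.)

E = 2.02×10^-17 J

For a 2D rectangular well E = (h²/8m)·Σ n_i²/L_i² = (6.63×10^-34)²/(8·4.67×10^-28) · [3²/(604 pm)² + 2²/(4.83 pm)²].
Evaluating gives E = 2.02×10^-17 J.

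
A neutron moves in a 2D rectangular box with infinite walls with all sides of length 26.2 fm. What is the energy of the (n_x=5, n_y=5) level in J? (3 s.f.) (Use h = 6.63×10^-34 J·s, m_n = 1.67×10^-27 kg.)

For a 2D rectangular well E = (h²/8m_n)·Σ n_i²/L_i² = (6.63×10^-34)²/(8·1.67×10^-27) · [5²/(26.2 fm)² + 5²/(26.2 fm)²].
Evaluating gives E = 2.40×10^-12 J.

E = 2.40×10^-12 J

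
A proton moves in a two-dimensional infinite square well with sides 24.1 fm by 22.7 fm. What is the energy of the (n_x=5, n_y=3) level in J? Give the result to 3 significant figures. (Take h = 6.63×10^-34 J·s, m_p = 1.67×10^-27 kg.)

E = 1.99×10^-12 J

For a 2D rectangular well E = (h²/8m_p)·Σ n_i²/L_i² = (6.63×10^-34)²/(8·1.67×10^-27) · [5²/(24.1 fm)² + 3²/(22.7 fm)²].
Evaluating gives E = 1.99×10^-12 J.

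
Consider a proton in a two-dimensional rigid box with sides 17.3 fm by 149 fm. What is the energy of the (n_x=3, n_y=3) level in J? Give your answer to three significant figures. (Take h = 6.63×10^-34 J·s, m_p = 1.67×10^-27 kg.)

For a 2D rectangular well E = (h²/8m_p)·Σ n_i²/L_i² = (6.63×10^-34)²/(8·1.67×10^-27) · [3²/(17.3 fm)² + 3²/(149 fm)²].
Evaluating gives E = 1.00×10^-12 J.

E = 1.00×10^-12 J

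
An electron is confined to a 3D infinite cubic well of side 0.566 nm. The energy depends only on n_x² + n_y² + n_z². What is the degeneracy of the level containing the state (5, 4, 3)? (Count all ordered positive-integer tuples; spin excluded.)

The level has n_x² + n_y² + n_z² = 50. The ordered positive-integer solutions are (3, 4, 5), (3, 5, 4), (4, 3, 5), (4, 5, 3), (5, 3, 4), (5, 4, 3).
That gives 6 states.

degeneracy = 6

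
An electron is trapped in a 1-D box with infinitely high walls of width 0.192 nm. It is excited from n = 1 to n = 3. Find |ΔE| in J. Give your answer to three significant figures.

E_1 = h²/(8m_eL²) = 1.634×10^-18 J.
|ΔE| = |1² − 3²|·E_1 = 8·1.634×10^-18 J = 1.31×10^-17 J.

|ΔE| = 1.31×10^-17 J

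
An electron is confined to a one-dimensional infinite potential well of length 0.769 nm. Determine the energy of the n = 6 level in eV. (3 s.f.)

For an infinite well E_n = n²h²/(8m_eL²), so E_1 = h²/(8m_eL²) = (6.626×10^-34)²/(8·9.109×10^-31·(7.69×10^-10 m)²) = 1.019×10^-19 J.
Then E_6 = 6²·E_1 = 36·1.019×10^-19 J = 3.668×10^-18 J.
Converting, E_6 = 3.668×10^-18 J / (1.602×10^-19 J/eV) = 22.9 eV.

E_6 = 22.9 eV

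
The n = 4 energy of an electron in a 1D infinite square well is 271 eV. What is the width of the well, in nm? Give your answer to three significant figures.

From E_n = n²h²/(8m_eL²), L = n·h/√(8m_eE_n).
E_4 = 271 eV = 4.341×10^-17 J, so L = 4·6.626×10^-34/√(8·9.109×10^-31·4.341×10^-17) = 1.49×10^-10 m = 0.149 nm.

L = 0.149 nm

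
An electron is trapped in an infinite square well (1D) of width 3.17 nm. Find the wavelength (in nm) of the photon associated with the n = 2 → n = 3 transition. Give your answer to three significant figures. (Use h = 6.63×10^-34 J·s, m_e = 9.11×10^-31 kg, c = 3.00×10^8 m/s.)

λ = 6.63×10^3 nm

E_1 = h²/(8m_eL²) = 6.002×10^-21 J, so ΔE = (3² − 2²)E_1 = 3.001×10^-20 J.
λ = hc/ΔE = (6.63×10^-34·3.00×10^8)/3.001×10^-20 = 6.63×10^-6 m = 6.63×10^3 nm.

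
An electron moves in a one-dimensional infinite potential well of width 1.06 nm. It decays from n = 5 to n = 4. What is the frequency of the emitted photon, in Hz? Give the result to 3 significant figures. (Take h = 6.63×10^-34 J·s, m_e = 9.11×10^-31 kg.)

E_1 = h²/(8m_eL²) = 5.368×10^-20 J and ΔE = (5² − 4²)E_1 = 4.831×10^-19 J.
f = ΔE/h = 4.831×10^-19/6.63×10^-34 = 7.29×10^14 Hz.

f = 7.29×10^14 Hz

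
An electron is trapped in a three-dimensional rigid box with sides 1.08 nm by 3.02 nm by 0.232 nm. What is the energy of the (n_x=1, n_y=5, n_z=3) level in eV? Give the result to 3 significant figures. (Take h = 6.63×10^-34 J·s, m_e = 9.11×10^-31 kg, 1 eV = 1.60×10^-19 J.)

For a 3D rectangular well E = (h²/8m_e)·Σ n_i²/L_i² = (6.63×10^-34)²/(8·9.11×10^-31) · [1²/(1.08 nm)² + 5²/(3.02 nm)² + 3²/(0.232 nm)²].
Evaluating gives E = 1.030×10^-17 J = 64.4 eV.

E = 64.4 eV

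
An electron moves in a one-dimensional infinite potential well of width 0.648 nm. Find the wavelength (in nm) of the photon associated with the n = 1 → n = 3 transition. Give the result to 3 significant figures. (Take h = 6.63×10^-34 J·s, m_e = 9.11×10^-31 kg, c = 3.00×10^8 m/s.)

λ = 173 nm

E_1 = h²/(8m_eL²) = 1.436×10^-19 J, so ΔE = (3² − 1²)E_1 = 1.149×10^-18 J.
λ = hc/ΔE = (6.63×10^-34·3.00×10^8)/1.149×10^-18 = 1.73×10^-7 m = 173 nm.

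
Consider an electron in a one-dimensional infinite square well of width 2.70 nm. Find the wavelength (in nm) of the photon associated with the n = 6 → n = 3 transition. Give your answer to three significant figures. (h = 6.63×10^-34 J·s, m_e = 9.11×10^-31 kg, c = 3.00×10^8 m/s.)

E_1 = h²/(8m_eL²) = 8.274×10^-21 J, so ΔE = (6² − 3²)E_1 = 2.234×10^-19 J.
λ = hc/ΔE = (6.63×10^-34·3.00×10^8)/2.234×10^-19 = 8.90×10^-7 m = 890 nm.

λ = 890 nm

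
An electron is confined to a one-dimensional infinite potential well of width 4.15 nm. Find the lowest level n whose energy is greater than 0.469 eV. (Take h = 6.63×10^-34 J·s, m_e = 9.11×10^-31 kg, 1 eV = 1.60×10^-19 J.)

n = 5

E_1 = h²/(8m_eL²) = 3.502×10^-21 J = 0.02189 eV.
Need n² > 0.469/0.02189 = 21.43, i.e. n > 4.629.
The smallest integer satisfying this is n = 5.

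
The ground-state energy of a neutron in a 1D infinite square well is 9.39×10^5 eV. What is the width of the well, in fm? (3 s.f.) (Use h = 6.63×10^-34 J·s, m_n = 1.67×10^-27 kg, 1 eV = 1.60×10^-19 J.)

From E_n = n²h²/(8m_nL²), L = n·h/√(8m_nE_n).
E_1 = 9.39×10^5 eV = 1.502×10^-13 J, so L = 1·6.63×10^-34/√(8·1.67×10^-27·1.502×10^-13) = 1.48×10^-14 m = 14.8 fm.

L = 14.8 fm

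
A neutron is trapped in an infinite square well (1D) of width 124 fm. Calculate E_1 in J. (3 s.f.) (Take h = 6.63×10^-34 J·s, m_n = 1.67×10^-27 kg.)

For an infinite well E_n = n²h²/(8m_nL²), so E_1 = h²/(8m_nL²) = (6.63×10^-34)²/(8·1.67×10^-27·(1.24×10^-13 m)²) = 2.140×10^-15 J.

E_1 = 2.14×10^-15 J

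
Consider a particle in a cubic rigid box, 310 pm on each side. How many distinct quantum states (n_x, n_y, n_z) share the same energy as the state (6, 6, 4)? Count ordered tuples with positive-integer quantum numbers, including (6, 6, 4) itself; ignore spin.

The level has n_x² + n_y² + n_z² = 88. The ordered positive-integer solutions are (4, 6, 6), (6, 4, 6), (6, 6, 4).
That gives 3 states.

degeneracy = 3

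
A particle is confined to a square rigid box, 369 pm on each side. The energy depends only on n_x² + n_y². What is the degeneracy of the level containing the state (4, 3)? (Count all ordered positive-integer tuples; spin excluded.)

degeneracy = 2

The level has n_x² + n_y² = 25. The ordered positive-integer solutions are (3, 4), (4, 3).
That gives 2 states.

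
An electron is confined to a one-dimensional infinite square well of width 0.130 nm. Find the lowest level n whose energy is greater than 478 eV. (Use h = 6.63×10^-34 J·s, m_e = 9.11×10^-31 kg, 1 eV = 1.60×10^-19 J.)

n = 5

E_1 = h²/(8m_eL²) = 3.569×10^-18 J = 22.31 eV.
Need n² > 478/22.31 = 21.43, i.e. n > 4.629.
The smallest integer satisfying this is n = 5.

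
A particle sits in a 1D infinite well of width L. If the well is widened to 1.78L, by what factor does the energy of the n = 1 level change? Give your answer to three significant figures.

0.316

E_n ∝ 1/L², so the energy scales by 1/1.78² = 0.316.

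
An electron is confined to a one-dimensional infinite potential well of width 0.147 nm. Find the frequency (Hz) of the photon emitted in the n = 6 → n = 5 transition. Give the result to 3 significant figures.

E_1 = h²/(8m_eL²) = 2.788×10^-18 J and ΔE = (6² − 5²)E_1 = 3.067×10^-17 J.
f = ΔE/h = 3.067×10^-17/6.626×10^-34 = 4.63×10^16 Hz.

f = 4.63×10^16 Hz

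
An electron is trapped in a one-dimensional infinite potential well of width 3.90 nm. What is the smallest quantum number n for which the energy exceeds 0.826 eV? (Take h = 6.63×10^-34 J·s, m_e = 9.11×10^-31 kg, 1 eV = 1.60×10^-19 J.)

n = 6

E_1 = h²/(8m_eL²) = 3.965×10^-21 J = 0.02478 eV.
Need n² > 0.826/0.02478 = 33.33, i.e. n > 5.773.
The smallest integer satisfying this is n = 6.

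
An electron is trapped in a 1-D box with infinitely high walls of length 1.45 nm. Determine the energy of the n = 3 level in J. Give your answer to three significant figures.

For an infinite well E_n = n²h²/(8m_eL²), so E_1 = h²/(8m_eL²) = (6.626×10^-34)²/(8·9.109×10^-31·(1.45×10^-9 m)²) = 2.866×10^-20 J.
Then E_3 = 3²·E_1 = 9·2.866×10^-20 J = 2.58×10^-19 J.

E_3 = 2.58×10^-19 J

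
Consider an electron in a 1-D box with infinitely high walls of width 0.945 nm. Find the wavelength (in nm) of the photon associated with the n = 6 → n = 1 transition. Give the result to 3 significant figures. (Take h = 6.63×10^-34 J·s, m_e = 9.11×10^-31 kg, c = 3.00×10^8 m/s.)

λ = 84.1 nm

E_1 = h²/(8m_eL²) = 6.754×10^-20 J, so ΔE = (6² − 1²)E_1 = 2.364×10^-18 J.
λ = hc/ΔE = (6.63×10^-34·3.00×10^8)/2.364×10^-18 = 8.41×10^-8 m = 84.1 nm.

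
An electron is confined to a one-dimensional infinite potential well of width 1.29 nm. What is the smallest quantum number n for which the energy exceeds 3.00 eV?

E_1 = h²/(8m_eL²) = 3.620×10^-20 J = 0.2260 eV.
Need n² > 3.00/0.2260 = 13.27, i.e. n > 3.643.
The smallest integer satisfying this is n = 4.

n = 4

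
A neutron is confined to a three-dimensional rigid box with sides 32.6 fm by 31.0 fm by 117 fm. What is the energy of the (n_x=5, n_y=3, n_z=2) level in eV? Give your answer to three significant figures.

For a 3D rectangular well E = (h²/8m_n)·Σ n_i²/L_i² = (6.626×10^-34)²/(8·1.675×10^-27) · [5²/(32.6 fm)² + 3²/(31.0 fm)² + 2²/(117 fm)²].
Evaluating gives E = 1.087×10^-12 J = 6.79×10^6 eV.

E = 6.79×10^6 eV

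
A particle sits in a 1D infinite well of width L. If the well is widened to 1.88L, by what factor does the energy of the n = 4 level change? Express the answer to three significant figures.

E_n ∝ 1/L², so the energy scales by 1/1.88² = 0.283.

0.283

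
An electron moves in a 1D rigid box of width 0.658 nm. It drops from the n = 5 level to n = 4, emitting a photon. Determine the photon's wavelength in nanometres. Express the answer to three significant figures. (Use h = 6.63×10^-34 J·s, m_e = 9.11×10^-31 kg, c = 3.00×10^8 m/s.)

E_1 = h²/(8m_eL²) = 1.393×10^-19 J, so ΔE = (5² − 4²)E_1 = 1.254×10^-18 J.
λ = hc/ΔE = (6.63×10^-34·3.00×10^8)/1.254×10^-18 = 1.59×10^-7 m = 159 nm.

λ = 159 nm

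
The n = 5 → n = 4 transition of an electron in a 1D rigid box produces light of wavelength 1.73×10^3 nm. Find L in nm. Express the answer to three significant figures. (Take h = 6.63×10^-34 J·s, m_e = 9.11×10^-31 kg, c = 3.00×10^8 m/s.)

L = 2.17 nm

The photon carries ΔE = hc/λ = 6.63×10^-34·3.00×10^8/1.73×10^-6 m = 1.150×10^-19 J.
Since ΔE = (5² − 4²)E_1, E_1 = 1.278×10^-20 J, and L = h/√(8m_eE_1) = 2.17×10^-9 m = 2.17 nm.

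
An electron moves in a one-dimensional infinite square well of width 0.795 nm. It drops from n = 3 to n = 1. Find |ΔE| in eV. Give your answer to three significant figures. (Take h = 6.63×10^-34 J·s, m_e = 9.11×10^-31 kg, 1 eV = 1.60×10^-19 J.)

|ΔE| = 4.77 eV

E_1 = h²/(8m_eL²) = 9.543×10^-20 J.
|ΔE| = |3² − 1²|·E_1 = 8·9.543×10^-20 J = 7.634×10^-19 J = 4.77 eV.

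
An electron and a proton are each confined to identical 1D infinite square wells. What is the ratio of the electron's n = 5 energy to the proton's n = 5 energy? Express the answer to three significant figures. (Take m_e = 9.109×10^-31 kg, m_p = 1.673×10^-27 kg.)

1.84×10^3

E_n ∝ 1/m at fixed n and L, so the ratio is m_p/m_e = 1.673×10^-27/9.109×10^-31 = 1.84×10^3.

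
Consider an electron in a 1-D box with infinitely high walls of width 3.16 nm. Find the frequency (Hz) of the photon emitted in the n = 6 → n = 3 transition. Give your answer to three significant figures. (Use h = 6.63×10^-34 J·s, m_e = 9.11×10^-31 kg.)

f = 2.46×10^14 Hz

E_1 = h²/(8m_eL²) = 6.040×10^-21 J and ΔE = (6² − 3²)E_1 = 1.631×10^-19 J.
f = ΔE/h = 1.631×10^-19/6.63×10^-34 = 2.46×10^14 Hz.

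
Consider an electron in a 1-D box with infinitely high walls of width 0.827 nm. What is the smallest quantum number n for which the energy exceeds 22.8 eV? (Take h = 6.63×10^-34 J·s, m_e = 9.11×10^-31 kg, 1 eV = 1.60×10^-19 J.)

n = 7

E_1 = h²/(8m_eL²) = 8.819×10^-20 J = 0.5512 eV.
Need n² > 22.8/0.5512 = 41.36, i.e. n > 6.431.
The smallest integer satisfying this is n = 7.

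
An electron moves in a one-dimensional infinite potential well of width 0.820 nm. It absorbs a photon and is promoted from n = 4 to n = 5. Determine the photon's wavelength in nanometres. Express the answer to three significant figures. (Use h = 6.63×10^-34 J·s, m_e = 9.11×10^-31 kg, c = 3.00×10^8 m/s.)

λ = 246 nm

E_1 = h²/(8m_eL²) = 8.970×10^-20 J, so ΔE = (5² − 4²)E_1 = 8.073×10^-19 J.
λ = hc/ΔE = (6.63×10^-34·3.00×10^8)/8.073×10^-19 = 2.46×10^-7 m = 246 nm.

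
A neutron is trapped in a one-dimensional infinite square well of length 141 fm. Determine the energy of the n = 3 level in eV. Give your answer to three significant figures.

For an infinite well E_n = n²h²/(8m_nL²), so E_1 = h²/(8m_nL²) = (6.626×10^-34)²/(8·1.675×10^-27·(1.41×10^-13 m)²) = 1.648×10^-15 J.
Then E_3 = 3²·E_1 = 9·1.648×10^-15 J = 1.483×10^-14 J.
Converting, E_3 = 1.483×10^-14 J / (1.602×10^-19 J/eV) = 9.26×10^4 eV.

E_3 = 9.26×10^4 eV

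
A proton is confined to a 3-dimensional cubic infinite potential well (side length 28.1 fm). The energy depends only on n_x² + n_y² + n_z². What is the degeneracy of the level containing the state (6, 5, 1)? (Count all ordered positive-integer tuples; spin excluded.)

The level has n_x² + n_y² + n_z² = 62. The ordered positive-integer solutions are (1, 5, 6), (1, 6, 5), (2, 3, 7), (2, 7, 3), (3, 2, 7), (3, 7, 2), (5, 1, 6), (5, 6, 1), (6, 1, 5), (6, 5, 1), (7, 2, 3), (7, 3, 2).
That gives 12 states.

degeneracy = 12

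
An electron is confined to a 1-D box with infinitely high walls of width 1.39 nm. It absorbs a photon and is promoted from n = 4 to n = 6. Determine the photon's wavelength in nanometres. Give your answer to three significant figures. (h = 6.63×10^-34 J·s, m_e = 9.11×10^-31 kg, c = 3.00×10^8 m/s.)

λ = 319 nm

E_1 = h²/(8m_eL²) = 3.122×10^-20 J, so ΔE = (6² − 4²)E_1 = 6.244×10^-19 J.
λ = hc/ΔE = (6.63×10^-34·3.00×10^8)/6.244×10^-19 = 3.19×10^-7 m = 319 nm.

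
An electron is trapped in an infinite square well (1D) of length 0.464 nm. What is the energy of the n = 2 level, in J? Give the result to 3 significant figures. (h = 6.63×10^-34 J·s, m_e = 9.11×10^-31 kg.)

E_2 = 1.12×10^-18 J

For an infinite well E_n = n²h²/(8m_eL²), so E_1 = h²/(8m_eL²) = (6.63×10^-34)²/(8·9.11×10^-31·(4.64×10^-10 m)²) = 2.801×10^-19 J.
Then E_2 = 2²·E_1 = 4·2.801×10^-19 J = 1.12×10^-18 J.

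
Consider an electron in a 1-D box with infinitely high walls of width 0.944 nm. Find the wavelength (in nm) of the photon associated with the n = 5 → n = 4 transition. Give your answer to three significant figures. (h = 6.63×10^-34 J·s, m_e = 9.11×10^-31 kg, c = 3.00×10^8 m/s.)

λ = 327 nm

E_1 = h²/(8m_eL²) = 6.768×10^-20 J, so ΔE = (5² − 4²)E_1 = 6.091×10^-19 J.
λ = hc/ΔE = (6.63×10^-34·3.00×10^8)/6.091×10^-19 = 3.27×10^-7 m = 327 nm.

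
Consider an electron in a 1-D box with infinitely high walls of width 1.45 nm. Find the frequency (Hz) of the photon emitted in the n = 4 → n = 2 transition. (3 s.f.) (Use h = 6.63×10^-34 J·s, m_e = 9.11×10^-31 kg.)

f = 5.19×10^14 Hz

E_1 = h²/(8m_eL²) = 2.869×10^-20 J and ΔE = (4² − 2²)E_1 = 3.443×10^-19 J.
f = ΔE/h = 3.443×10^-19/6.63×10^-34 = 5.19×10^14 Hz.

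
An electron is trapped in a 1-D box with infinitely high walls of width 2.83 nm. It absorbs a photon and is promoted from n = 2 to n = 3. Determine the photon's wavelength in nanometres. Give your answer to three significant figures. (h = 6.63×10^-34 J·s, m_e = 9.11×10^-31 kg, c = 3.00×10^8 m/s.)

λ = 5.28×10^3 nm

E_1 = h²/(8m_eL²) = 7.531×10^-21 J, so ΔE = (3² − 2²)E_1 = 3.766×10^-20 J.
λ = hc/ΔE = (6.63×10^-34·3.00×10^8)/3.766×10^-20 = 5.28×10^-6 m = 5.28×10^3 nm.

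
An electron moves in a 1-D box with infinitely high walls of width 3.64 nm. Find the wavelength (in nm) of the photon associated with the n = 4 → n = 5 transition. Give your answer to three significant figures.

E_1 = h²/(8m_eL²) = 4.547×10^-21 J, so ΔE = (5² − 4²)E_1 = 4.092×10^-20 J.
λ = hc/ΔE = (6.626×10^-34·2.998×10^8)/4.092×10^-20 = 4.85×10^-6 m = 4.85×10^3 nm.

λ = 4.85×10^3 nm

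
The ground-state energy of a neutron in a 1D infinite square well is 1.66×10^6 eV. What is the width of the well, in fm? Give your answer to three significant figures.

From E_n = n²h²/(8m_nL²), L = n·h/√(8m_nE_n).
E_1 = 1.66×10^6 eV = 2.659×10^-13 J, so L = 1·6.626×10^-34/√(8·1.675×10^-27·2.659×10^-13) = 1.11×10^-14 m = 11.1 fm.

L = 11.1 fm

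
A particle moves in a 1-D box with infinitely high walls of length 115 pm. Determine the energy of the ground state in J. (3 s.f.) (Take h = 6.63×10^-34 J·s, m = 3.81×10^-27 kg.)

E_1 = 1.09×10^-21 J

For an infinite well E_n = n²h²/(8mL²), so E_1 = h²/(8mL²) = (6.63×10^-34)²/(8·3.81×10^-27·(1.15×10^-10 m)²) = 1.090×10^-21 J.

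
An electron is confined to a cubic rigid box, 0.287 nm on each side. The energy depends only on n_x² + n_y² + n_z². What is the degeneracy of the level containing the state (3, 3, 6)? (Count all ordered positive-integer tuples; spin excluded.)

The level has n_x² + n_y² + n_z² = 54. The ordered positive-integer solutions are (1, 2, 7), (1, 7, 2), (2, 1, 7), (2, 5, 5), (2, 7, 1), (3, 3, 6), (3, 6, 3), (5, 2, 5), (5, 5, 2), (6, 3, 3), (7, 1, 2), (7, 2, 1).
That gives 12 states.

degeneracy = 12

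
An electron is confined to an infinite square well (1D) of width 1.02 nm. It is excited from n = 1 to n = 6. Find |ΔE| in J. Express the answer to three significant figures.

|ΔE| = 2.03×10^-18 J

E_1 = h²/(8m_eL²) = 5.791×10^-20 J.
|ΔE| = |1² − 6²|·E_1 = 35·5.791×10^-20 J = 2.03×10^-18 J.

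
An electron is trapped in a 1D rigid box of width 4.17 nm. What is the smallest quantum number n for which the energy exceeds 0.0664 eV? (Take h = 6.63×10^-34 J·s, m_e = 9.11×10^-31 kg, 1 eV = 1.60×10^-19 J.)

E_1 = h²/(8m_eL²) = 3.469×10^-21 J = 0.02168 eV.
Need n² > 0.0664/0.02168 = 3.063, i.e. n > 1.750.
The smallest integer satisfying this is n = 2.

n = 2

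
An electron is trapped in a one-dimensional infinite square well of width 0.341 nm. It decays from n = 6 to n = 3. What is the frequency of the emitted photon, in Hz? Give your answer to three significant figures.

E_1 = h²/(8m_eL²) = 5.181×10^-19 J and ΔE = (6² − 3²)E_1 = 1.399×10^-17 J.
f = ΔE/h = 1.399×10^-17/6.626×10^-34 = 2.11×10^16 Hz.

f = 2.11×10^16 Hz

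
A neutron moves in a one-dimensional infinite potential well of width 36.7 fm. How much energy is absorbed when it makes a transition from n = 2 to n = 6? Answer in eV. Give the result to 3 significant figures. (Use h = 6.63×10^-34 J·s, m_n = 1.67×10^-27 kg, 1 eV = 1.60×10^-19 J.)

|ΔE| = 4.89×10^6 eV

E_1 = h²/(8m_nL²) = 2.443×10^-14 J.
|ΔE| = |2² − 6²|·E_1 = 32·2.443×10^-14 J = 7.818×10^-13 J = 4.89×10^6 eV.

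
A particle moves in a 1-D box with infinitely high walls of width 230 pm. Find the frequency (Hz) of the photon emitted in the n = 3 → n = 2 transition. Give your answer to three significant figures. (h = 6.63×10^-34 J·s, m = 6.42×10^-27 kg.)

E_1 = h²/(8mL²) = 1.618×10^-22 J and ΔE = (3² − 2²)E_1 = 8.090×10^-22 J.
f = ΔE/h = 8.090×10^-22/6.63×10^-34 = 1.22×10^12 Hz.

f = 1.22×10^12 Hz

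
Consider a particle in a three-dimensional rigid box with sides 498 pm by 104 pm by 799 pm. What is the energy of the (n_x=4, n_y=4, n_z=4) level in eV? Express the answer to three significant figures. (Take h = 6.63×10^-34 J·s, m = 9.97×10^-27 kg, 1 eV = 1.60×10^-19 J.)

E = 0.0540 eV

For a 3D rectangular well E = (h²/8m)·Σ n_i²/L_i² = (6.63×10^-34)²/(8·9.97×10^-27) · [4²/(498 pm)² + 4²/(104 pm)² + 4²/(799 pm)²].
Evaluating gives E = 8.646×10^-21 J = 0.0540 eV.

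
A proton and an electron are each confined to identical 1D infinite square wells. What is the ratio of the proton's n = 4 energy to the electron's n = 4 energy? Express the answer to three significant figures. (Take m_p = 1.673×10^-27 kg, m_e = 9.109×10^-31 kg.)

5.44×10^-4

E_n ∝ 1/m at fixed n and L, so the ratio is m_e/m_p = 9.109×10^-31/1.673×10^-27 = 5.44×10^-4.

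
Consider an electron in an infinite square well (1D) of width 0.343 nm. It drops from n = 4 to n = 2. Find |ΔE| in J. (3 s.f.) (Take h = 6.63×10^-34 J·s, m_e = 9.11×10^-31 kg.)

|ΔE| = 6.15×10^-18 J

E_1 = h²/(8m_eL²) = 5.127×10^-19 J.
|ΔE| = |4² − 2²|·E_1 = 12·5.127×10^-19 J = 6.15×10^-18 J.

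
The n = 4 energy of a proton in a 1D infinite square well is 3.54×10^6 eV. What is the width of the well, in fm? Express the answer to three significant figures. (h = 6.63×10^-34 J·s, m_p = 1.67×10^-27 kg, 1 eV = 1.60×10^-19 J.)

L = 30.5 fm

From E_n = n²h²/(8m_pL²), L = n·h/√(8m_pE_n).
E_4 = 3.54×10^6 eV = 5.664×10^-13 J, so L = 4·6.63×10^-34/√(8·1.67×10^-27·5.664×10^-13) = 3.05×10^-14 m = 30.5 fm.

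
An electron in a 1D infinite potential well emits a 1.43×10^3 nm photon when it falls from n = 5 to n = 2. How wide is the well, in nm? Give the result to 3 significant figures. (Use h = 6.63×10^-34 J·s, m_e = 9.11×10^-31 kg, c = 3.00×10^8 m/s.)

L = 3.02 nm

The photon carries ΔE = hc/λ = 6.63×10^-34·3.00×10^8/1.43×10^-6 m = 1.391×10^-19 J.
Since ΔE = (5² − 2²)E_1, E_1 = 6.624×10^-21 J, and L = h/√(8m_eE_1) = 3.02×10^-9 m = 3.02 nm.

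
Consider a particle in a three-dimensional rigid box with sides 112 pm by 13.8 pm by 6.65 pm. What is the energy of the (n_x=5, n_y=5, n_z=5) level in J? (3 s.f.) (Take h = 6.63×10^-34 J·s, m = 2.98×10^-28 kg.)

For a 3D rectangular well E = (h²/8m)·Σ n_i²/L_i² = (6.63×10^-34)²/(8·2.98×10^-28) · [5²/(112 pm)² + 5²/(13.8 pm)² + 5²/(6.65 pm)²].
Evaluating gives E = 1.29×10^-16 J.

E = 1.29×10^-16 J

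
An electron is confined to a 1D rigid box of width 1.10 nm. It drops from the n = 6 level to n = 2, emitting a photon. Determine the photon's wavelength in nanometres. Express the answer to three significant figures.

E_1 = h²/(8m_eL²) = 4.979×10^-20 J, so ΔE = (6² − 2²)E_1 = 1.593×10^-18 J.
λ = hc/ΔE = (6.626×10^-34·2.998×10^8)/1.593×10^-18 = 1.25×10^-7 m = 125 nm.

λ = 125 nm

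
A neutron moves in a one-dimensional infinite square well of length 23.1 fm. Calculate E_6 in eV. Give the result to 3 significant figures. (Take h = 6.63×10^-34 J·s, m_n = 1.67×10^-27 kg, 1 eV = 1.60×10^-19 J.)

E_6 = 1.39×10^7 eV

For an infinite well E_n = n²h²/(8m_nL²), so E_1 = h²/(8m_nL²) = (6.63×10^-34)²/(8·1.67×10^-27·(2.31×10^-14 m)²) = 6.166×10^-14 J.
Then E_6 = 6²·E_1 = 36·6.166×10^-14 J = 2.220×10^-12 J.
Converting, E_6 = 2.220×10^-12 J / (1.60×10^-19 J/eV) = 1.39×10^7 eV.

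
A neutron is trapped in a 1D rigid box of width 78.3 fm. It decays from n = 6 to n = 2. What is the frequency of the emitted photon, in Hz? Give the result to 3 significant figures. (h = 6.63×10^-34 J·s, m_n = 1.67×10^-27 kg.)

E_1 = h²/(8m_nL²) = 5.367×10^-15 J and ΔE = (6² − 2²)E_1 = 1.717×10^-13 J.
f = ΔE/h = 1.717×10^-13/6.63×10^-34 = 2.59×10^20 Hz.

f = 2.59×10^20 Hz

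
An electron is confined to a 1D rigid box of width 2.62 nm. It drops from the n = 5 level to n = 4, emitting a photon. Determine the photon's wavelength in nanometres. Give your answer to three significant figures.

E_1 = h²/(8m_eL²) = 8.777×10^-21 J, so ΔE = (5² − 4²)E_1 = 7.899×10^-20 J.
λ = hc/ΔE = (6.626×10^-34·2.998×10^8)/7.899×10^-20 = 2.51×10^-6 m = 2.51×10^3 nm.

λ = 2.51×10^3 nm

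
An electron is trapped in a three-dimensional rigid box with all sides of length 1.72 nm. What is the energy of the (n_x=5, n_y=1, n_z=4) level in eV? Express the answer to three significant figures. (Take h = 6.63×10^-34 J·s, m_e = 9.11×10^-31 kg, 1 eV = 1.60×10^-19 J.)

E = 5.35 eV

For a 3D rectangular well E = (h²/8m_e)·Σ n_i²/L_i² = (6.63×10^-34)²/(8·9.11×10^-31) · [5²/(1.72 nm)² + 1²/(1.72 nm)² + 4²/(1.72 nm)²].
Evaluating gives E = 8.563×10^-19 J = 5.35 eV.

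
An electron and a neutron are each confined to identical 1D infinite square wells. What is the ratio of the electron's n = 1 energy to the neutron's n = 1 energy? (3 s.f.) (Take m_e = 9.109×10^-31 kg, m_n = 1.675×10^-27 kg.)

1.84×10^3

E_n ∝ 1/m at fixed n and L, so the ratio is m_n/m_e = 1.675×10^-27/9.109×10^-31 = 1.84×10^3.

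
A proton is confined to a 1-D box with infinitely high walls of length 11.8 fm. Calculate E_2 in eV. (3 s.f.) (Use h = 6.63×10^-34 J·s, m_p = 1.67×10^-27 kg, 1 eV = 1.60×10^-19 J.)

For an infinite well E_n = n²h²/(8m_pL²), so E_1 = h²/(8m_pL²) = (6.63×10^-34)²/(8·1.67×10^-27·(1.18×10^-14 m)²) = 2.363×10^-13 J.
Then E_2 = 2²·E_1 = 4·2.363×10^-13 J = 9.452×10^-13 J.
Converting, E_2 = 9.452×10^-13 J / (1.60×10^-19 J/eV) = 5.91×10^6 eV.

E_2 = 5.91×10^6 eV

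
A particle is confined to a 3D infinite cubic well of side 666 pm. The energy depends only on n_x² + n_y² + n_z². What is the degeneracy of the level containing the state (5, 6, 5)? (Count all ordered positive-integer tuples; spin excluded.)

degeneracy = 15

The level has n_x² + n_y² + n_z² = 86. The ordered positive-integer solutions are (1, 2, 9), (1, 6, 7), (1, 7, 6), (1, 9, 2), (2, 1, 9), (2, 9, 1), (5, 5, 6), (5, 6, 5), (6, 1, 7), (6, 5, 5), (6, 7, 1), (7, 1, 6), (7, 6, 1), (9, 1, 2), (9, 2, 1).
That gives 15 states.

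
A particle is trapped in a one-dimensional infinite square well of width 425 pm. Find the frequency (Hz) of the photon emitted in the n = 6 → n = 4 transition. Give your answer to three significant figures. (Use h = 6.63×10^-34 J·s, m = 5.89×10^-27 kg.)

f = 1.56×10^12 Hz

E_1 = h²/(8mL²) = 5.165×10^-23 J and ΔE = (6² − 4²)E_1 = 1.033×10^-21 J.
f = ΔE/h = 1.033×10^-21/6.63×10^-34 = 1.56×10^12 Hz.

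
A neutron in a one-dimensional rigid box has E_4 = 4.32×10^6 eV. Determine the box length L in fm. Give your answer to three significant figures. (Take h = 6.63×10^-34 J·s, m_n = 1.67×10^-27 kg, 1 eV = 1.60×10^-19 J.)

L = 27.6 fm

From E_n = n²h²/(8m_nL²), L = n·h/√(8m_nE_n).
E_4 = 4.32×10^6 eV = 6.912×10^-13 J, so L = 4·6.63×10^-34/√(8·1.67×10^-27·6.912×10^-13) = 2.76×10^-14 m = 27.6 fm.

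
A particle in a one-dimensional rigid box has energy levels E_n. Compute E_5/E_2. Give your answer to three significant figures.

6.25

E_n ∝ n², so E_5/E_2 = 5²/2² = 25/4 = 6.25.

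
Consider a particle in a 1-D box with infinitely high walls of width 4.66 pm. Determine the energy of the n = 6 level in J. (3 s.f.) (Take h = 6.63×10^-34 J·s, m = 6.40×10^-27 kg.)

E_6 = 1.42×10^-17 J

For an infinite well E_n = n²h²/(8mL²), so E_1 = h²/(8mL²) = (6.63×10^-34)²/(8·6.40×10^-27·(4.66×10^-12 m)²) = 3.954×10^-19 J.
Then E_6 = 6²·E_1 = 36·3.954×10^-19 J = 1.42×10^-17 J.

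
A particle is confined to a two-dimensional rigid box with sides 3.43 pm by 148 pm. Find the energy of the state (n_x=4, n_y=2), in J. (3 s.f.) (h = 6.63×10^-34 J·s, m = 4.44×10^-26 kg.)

For a 2D rectangular well E = (h²/8m)·Σ n_i²/L_i² = (6.63×10^-34)²/(8·4.44×10^-26) · [4²/(3.43 pm)² + 2²/(148 pm)²].
Evaluating gives E = 1.68×10^-18 J.

E = 1.68×10^-18 J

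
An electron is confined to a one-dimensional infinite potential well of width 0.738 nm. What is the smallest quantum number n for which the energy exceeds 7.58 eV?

E_1 = h²/(8m_eL²) = 1.106×10^-19 J = 0.6904 eV.
Need n² > 7.58/0.6904 = 10.98, i.e. n > 3.314.
The smallest integer satisfying this is n = 4.

n = 4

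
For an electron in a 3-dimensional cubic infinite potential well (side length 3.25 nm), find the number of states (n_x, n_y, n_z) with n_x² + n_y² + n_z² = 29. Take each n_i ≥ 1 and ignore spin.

degeneracy = 6

The level has n_x² + n_y² + n_z² = 29. The ordered positive-integer solutions are (2, 3, 4), (2, 4, 3), (3, 2, 4), (3, 4, 2), (4, 2, 3), (4, 3, 2).
That gives 6 states.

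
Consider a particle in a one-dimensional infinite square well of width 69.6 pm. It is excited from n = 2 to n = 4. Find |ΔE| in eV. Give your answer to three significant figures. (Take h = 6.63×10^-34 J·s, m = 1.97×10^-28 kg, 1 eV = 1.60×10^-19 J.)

E_1 = h²/(8mL²) = 5.758×10^-20 J.
|ΔE| = |2² − 4²|·E_1 = 12·5.758×10^-20 J = 6.910×10^-19 J = 4.32 eV.

|ΔE| = 4.32 eV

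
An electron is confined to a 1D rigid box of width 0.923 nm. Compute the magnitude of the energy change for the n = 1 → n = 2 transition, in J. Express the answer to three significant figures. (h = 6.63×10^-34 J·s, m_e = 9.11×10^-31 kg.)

E_1 = h²/(8m_eL²) = 7.080×10^-20 J.
|ΔE| = |1² − 2²|·E_1 = 3·7.080×10^-20 J = 2.12×10^-19 J.

|ΔE| = 2.12×10^-19 J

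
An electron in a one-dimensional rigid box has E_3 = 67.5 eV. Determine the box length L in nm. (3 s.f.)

L = 0.224 nm

From E_n = n²h²/(8m_eL²), L = n·h/√(8m_eE_n).
E_3 = 67.5 eV = 1.081×10^-17 J, so L = 3·6.626×10^-34/√(8·9.109×10^-31·1.081×10^-17) = 2.24×10^-10 m = 0.224 nm.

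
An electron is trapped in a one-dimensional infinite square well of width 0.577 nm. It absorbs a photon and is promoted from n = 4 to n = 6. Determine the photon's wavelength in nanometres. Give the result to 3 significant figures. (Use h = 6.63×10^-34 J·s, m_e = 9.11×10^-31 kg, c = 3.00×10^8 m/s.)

E_1 = h²/(8m_eL²) = 1.812×10^-19 J, so ΔE = (6² − 4²)E_1 = 3.624×10^-18 J.
λ = hc/ΔE = (6.63×10^-34·3.00×10^8)/3.624×10^-18 = 5.49×10^-8 m = 54.9 nm.

λ = 54.9 nm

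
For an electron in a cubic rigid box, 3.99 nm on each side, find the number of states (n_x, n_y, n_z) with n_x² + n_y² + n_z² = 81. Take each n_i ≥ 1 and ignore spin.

degeneracy = 12

The level has n_x² + n_y² + n_z² = 81. The ordered positive-integer solutions are (1, 4, 8), (1, 8, 4), (3, 6, 6), (4, 1, 8), (4, 4, 7), (4, 7, 4), (4, 8, 1), (6, 3, 6), (6, 6, 3), (7, 4, 4), (8, 1, 4), (8, 4, 1).
That gives 12 states.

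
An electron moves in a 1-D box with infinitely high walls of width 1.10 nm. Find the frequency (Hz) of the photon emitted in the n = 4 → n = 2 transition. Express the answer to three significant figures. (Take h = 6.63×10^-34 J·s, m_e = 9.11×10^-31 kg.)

E_1 = h²/(8m_eL²) = 4.985×10^-20 J and ΔE = (4² − 2²)E_1 = 5.982×10^-19 J.
f = ΔE/h = 5.982×10^-19/6.63×10^-34 = 9.02×10^14 Hz.

f = 9.02×10^14 Hz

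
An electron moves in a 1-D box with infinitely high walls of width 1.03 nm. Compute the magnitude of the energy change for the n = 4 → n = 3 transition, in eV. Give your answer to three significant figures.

E_1 = h²/(8m_eL²) = 5.679×10^-20 J.
|ΔE| = |4² − 3²|·E_1 = 7·5.679×10^-20 J = 3.975×10^-19 J = 2.48 eV.

|ΔE| = 2.48 eV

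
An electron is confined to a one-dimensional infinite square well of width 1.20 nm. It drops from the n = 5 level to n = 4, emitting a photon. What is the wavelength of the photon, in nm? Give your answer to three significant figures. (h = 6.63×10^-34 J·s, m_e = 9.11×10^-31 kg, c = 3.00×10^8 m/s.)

E_1 = h²/(8m_eL²) = 4.188×10^-20 J, so ΔE = (5² − 4²)E_1 = 3.769×10^-19 J.
λ = hc/ΔE = (6.63×10^-34·3.00×10^8)/3.769×10^-19 = 5.28×10^-7 m = 528 nm.

λ = 528 nm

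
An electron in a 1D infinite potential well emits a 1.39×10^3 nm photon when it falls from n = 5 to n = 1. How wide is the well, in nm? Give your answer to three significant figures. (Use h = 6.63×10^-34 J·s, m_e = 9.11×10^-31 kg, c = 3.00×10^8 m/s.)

The photon carries ΔE = hc/λ = 6.63×10^-34·3.00×10^8/1.39×10^-6 m = 1.431×10^-19 J.
Since ΔE = (5² − 1²)E_1, E_1 = 5.963×10^-21 J, and L = h/√(8m_eE_1) = 3.18×10^-9 m = 3.18 nm.

L = 3.18 nm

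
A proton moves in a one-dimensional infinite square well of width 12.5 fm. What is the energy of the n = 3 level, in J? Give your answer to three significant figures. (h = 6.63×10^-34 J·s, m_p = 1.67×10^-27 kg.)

For an infinite well E_n = n²h²/(8m_pL²), so E_1 = h²/(8m_pL²) = (6.63×10^-34)²/(8·1.67×10^-27·(1.25×10^-14 m)²) = 2.106×10^-13 J.
Then E_3 = 3²·E_1 = 9·2.106×10^-13 J = 1.90×10^-12 J.

E_3 = 1.90×10^-12 J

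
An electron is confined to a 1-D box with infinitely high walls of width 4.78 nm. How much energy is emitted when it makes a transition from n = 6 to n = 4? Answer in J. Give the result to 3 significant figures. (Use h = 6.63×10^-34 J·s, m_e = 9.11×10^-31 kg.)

E_1 = h²/(8m_eL²) = 2.640×10^-21 J.
|ΔE| = |6² − 4²|·E_1 = 20·2.640×10^-21 J = 5.28×10^-20 J.

|ΔE| = 5.28×10^-20 J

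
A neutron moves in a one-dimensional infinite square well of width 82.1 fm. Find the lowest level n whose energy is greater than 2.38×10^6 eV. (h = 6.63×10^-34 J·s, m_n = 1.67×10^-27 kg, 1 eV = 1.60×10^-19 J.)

n = 9

E_1 = h²/(8m_nL²) = 4.881×10^-15 J = 3.051×10^4 eV.
Need n² > 2.38×10^6/3.051×10^4 = 78.01, i.e. n > 8.832.
The smallest integer satisfying this is n = 9.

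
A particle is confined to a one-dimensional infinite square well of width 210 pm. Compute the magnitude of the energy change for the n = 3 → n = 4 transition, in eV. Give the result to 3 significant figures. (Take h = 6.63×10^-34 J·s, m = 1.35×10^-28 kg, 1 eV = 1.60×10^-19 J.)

E_1 = h²/(8mL²) = 9.229×10^-21 J.
|ΔE| = |3² − 4²|·E_1 = 7·9.229×10^-21 J = 6.460×10^-20 J = 0.404 eV.

|ΔE| = 0.404 eV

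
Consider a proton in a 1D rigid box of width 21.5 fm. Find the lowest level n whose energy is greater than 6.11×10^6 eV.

n = 4

E_1 = h²/(8m_pL²) = 7.096×10^-14 J = 4.429×10^5 eV.
Need n² > 6.11×10^6/4.429×10^5 = 13.80, i.e. n > 3.715.
The smallest integer satisfying this is n = 4.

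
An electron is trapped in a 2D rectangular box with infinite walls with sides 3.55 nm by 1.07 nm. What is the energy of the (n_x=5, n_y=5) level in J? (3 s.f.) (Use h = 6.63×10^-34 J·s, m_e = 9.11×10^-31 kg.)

E = 1.44×10^-18 J

For a 2D rectangular well E = (h²/8m_e)·Σ n_i²/L_i² = (6.63×10^-34)²/(8·9.11×10^-31) · [5²/(3.55 nm)² + 5²/(1.07 nm)²].
Evaluating gives E = 1.44×10^-18 J.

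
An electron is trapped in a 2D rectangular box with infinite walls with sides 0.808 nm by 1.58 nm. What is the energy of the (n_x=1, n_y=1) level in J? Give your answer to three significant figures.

For a 2D rectangular well E = (h²/8m_e)·Σ n_i²/L_i² = (6.626×10^-34)²/(8·9.109×10^-31) · [1²/(0.808 nm)² + 1²/(1.58 nm)²].
Evaluating gives E = 1.16×10^-19 J.

E = 1.16×10^-19 J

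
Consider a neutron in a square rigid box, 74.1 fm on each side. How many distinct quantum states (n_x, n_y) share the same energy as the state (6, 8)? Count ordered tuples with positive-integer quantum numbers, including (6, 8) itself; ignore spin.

degeneracy = 2

The level has n_x² + n_y² = 100. The ordered positive-integer solutions are (6, 8), (8, 6).
That gives 2 states.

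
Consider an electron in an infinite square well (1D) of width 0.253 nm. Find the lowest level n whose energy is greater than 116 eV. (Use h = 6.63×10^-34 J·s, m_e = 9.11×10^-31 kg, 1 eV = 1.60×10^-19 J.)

E_1 = h²/(8m_eL²) = 9.423×10^-19 J = 5.889 eV.
Need n² > 116/5.889 = 19.70, i.e. n > 4.438.
The smallest integer satisfying this is n = 5.

n = 5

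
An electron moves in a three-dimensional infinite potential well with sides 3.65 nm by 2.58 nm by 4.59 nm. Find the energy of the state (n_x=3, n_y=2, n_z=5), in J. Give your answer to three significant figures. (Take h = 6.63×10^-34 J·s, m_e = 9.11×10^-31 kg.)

For a 3D rectangular well E = (h²/8m_e)·Σ n_i²/L_i² = (6.63×10^-34)²/(8·9.11×10^-31) · [3²/(3.65 nm)² + 2²/(2.58 nm)² + 5²/(4.59 nm)²].
Evaluating gives E = 1.49×10^-19 J.

E = 1.49×10^-19 J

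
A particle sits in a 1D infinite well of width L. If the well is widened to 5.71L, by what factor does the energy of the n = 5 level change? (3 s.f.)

0.0307

E_n ∝ 1/L², so the energy scales by 1/5.71² = 0.0307.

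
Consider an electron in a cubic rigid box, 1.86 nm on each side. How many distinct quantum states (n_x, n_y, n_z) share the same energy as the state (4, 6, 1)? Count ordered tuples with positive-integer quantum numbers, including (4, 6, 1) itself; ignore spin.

The level has n_x² + n_y² + n_z² = 53. The ordered positive-integer solutions are (1, 4, 6), (1, 6, 4), (4, 1, 6), (4, 6, 1), (6, 1, 4), (6, 4, 1).
That gives 6 states.

degeneracy = 6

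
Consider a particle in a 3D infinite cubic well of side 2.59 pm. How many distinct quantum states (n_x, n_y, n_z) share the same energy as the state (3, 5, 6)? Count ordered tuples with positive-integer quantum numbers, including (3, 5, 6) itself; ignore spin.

degeneracy = 6

The level has n_x² + n_y² + n_z² = 70. The ordered positive-integer solutions are (3, 5, 6), (3, 6, 5), (5, 3, 6), (5, 6, 3), (6, 3, 5), (6, 5, 3).
That gives 6 states.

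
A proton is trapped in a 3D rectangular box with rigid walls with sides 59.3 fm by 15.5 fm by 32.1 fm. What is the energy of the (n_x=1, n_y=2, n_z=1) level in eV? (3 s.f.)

For a 3D rectangular well E = (h²/8m_p)·Σ n_i²/L_i² = (6.626×10^-34)²/(8·1.673×10^-27) · [1²/(59.3 fm)² + 2²/(15.5 fm)² + 1²/(32.1 fm)²].
Evaluating gives E = 5.873×10^-13 J = 3.67×10^6 eV.

E = 3.67×10^6 eV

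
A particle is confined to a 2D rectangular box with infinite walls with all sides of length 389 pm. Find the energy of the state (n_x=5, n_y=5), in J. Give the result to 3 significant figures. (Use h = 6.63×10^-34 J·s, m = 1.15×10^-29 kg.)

E = 1.58×10^-18 J

For a 2D rectangular well E = (h²/8m)·Σ n_i²/L_i² = (6.63×10^-34)²/(8·1.15×10^-29) · [5²/(389 pm)² + 5²/(389 pm)²].
Evaluating gives E = 1.58×10^-18 J.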